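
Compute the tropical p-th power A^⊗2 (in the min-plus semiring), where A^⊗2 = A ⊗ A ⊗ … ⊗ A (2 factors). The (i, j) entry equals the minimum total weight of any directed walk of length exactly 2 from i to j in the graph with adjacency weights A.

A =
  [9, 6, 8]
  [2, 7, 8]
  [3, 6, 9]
A^⊗2 =
  [8, 13, 14]
  [9, 8, 10]
  [8, 9, 11]

Each entry (A^⊗2)_ij equals the minimum over all length-2 walks i = v_0 → v_1 → … → v_2 = j of Σ_t A[v_t][v_{t+1}]. For example, for (i, j) = (0, 2) we minimise over 3 possible intermediate vertex sequences; the minimum is 14, attained along the walk 0 → 1 → 2.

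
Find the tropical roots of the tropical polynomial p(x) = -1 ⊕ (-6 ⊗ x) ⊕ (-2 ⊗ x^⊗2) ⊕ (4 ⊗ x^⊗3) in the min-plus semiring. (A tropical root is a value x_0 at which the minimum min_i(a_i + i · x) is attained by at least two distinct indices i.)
Roots: {-6, -4, 5}

Each tropical root is a break point of the lower envelope of the lines y = a_i + i · x (there are 4 lines, with slopes 0, 1, ..., 3). Only the lines that attain the minimum somewhere contribute to roots; other lines are dominated. Here the surviving (envelope) indices are i = 3, i = 2, i = 1, i = 0.
Intersections between consecutive envelope lines give the roots: for adjacent envelope indices i < j the intersection is x = (a_i − a_j) / (j − i). Reading off the sorted break points: {-6, -4, 5}.
Verification: at each break x_0, at least two indices attain the minimum of min_i(a_i + i · x_0).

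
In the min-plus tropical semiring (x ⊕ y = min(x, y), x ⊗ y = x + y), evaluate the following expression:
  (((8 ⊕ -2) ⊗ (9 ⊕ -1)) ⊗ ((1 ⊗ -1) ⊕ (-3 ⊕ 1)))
(((8 ⊕ -2) ⊗ (9 ⊕ -1)) ⊗ ((1 ⊗ -1) ⊕ (-3 ⊕ 1))) = -6

Expand innermost to outermost. Recall ⊕ takes the minimum of its arguments and ⊗ takes their sum. Working out the expression (((8 ⊕ -2) ⊗ (9 ⊕ -1)) ⊗ ((1 ⊗ -1) ⊕ (-3 ⊕ 1))) gives -6.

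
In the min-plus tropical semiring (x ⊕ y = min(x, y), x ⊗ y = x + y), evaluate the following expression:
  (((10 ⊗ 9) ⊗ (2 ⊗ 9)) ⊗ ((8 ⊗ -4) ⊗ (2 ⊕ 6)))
(((10 ⊗ 9) ⊗ (2 ⊗ 9)) ⊗ ((8 ⊗ -4) ⊗ (2 ⊕ 6))) = 36

Expand innermost to outermost. Recall ⊕ takes the minimum of its arguments and ⊗ takes their sum. Working out the expression (((10 ⊗ 9) ⊗ (2 ⊗ 9)) ⊗ ((8 ⊗ -4) ⊗ (2 ⊕ 6))) gives 36.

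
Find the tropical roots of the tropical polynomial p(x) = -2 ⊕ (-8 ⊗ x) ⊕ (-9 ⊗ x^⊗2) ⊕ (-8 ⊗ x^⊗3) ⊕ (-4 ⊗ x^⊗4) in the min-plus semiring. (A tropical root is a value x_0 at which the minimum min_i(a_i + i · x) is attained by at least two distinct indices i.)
Roots: {-4, -1, 1, 6}

Each tropical root is a break point of the lower envelope of the lines y = a_i + i · x (there are 5 lines, with slopes 0, 1, ..., 4). Only the lines that attain the minimum somewhere contribute to roots; other lines are dominated. Here the surviving (envelope) indices are i = 4, i = 3, i = 2, i = 1, i = 0.
Intersections between consecutive envelope lines give the roots: for adjacent envelope indices i < j the intersection is x = (a_i − a_j) / (j − i). Reading off the sorted break points: {-4, -1, 1, 6}.
Verification: at each break x_0, at least two indices attain the minimum of min_i(a_i + i · x_0).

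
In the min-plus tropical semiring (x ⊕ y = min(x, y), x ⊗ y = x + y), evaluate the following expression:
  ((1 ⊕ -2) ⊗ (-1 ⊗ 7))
((1 ⊕ -2) ⊗ (-1 ⊗ 7)) = 4

Expand innermost to outermost. Recall ⊕ takes the minimum of its arguments and ⊗ takes their sum. Working out the expression ((1 ⊕ -2) ⊗ (-1 ⊗ 7)) gives 4.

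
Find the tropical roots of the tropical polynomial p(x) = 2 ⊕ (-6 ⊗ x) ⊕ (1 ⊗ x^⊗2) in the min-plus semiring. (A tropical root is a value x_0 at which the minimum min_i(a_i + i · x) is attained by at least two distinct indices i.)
Roots: {-7, 8}

Each tropical root is a break point of the lower envelope of the lines y = a_i + i · x (there are 3 lines, with slopes 0, 1, ..., 2). Only the lines that attain the minimum somewhere contribute to roots; other lines are dominated. Here the surviving (envelope) indices are i = 2, i = 1, i = 0.
Intersections between consecutive envelope lines give the roots: for adjacent envelope indices i < j the intersection is x = (a_i − a_j) / (j − i). Reading off the sorted break points: {-7, 8}.
Verification: at each break x_0, at least two indices attain the minimum of min_i(a_i + i · x_0).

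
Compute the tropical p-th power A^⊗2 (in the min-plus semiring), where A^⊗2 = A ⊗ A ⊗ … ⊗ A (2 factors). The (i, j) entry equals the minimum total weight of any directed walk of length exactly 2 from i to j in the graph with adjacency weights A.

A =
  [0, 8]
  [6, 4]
A^⊗2 =
  [0, 8]
  [6, 8]

Each entry (A^⊗2)_ij equals the minimum over all length-2 walks i = v_0 → v_1 → … → v_2 = j of Σ_t A[v_t][v_{t+1}]. For example, for (i, j) = (0, 1) we minimise over 2 possible intermediate vertex sequences; the minimum is 8, attained along the walk 0 → 0 → 1.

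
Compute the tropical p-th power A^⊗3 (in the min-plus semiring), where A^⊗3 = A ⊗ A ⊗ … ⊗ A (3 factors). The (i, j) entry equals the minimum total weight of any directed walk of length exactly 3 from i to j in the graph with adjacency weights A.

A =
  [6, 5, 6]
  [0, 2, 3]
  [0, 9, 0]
A^⊗3 =
  [6, 9, 6]
  [3, 6, 3]
  [0, 5, 0]

Each entry (A^⊗3)_ij equals the minimum over all length-3 walks i = v_0 → v_1 → … → v_3 = j of Σ_t A[v_t][v_{t+1}]. For example, for (i, j) = (0, 2) we minimise over 9 possible intermediate vertex sequences; the minimum is 6, attained along the walk 0 → 2 → 2 → 2.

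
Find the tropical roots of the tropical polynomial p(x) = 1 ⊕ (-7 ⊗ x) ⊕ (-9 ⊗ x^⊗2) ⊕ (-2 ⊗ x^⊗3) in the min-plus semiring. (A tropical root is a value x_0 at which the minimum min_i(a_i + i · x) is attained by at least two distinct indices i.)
Roots: {-7, 2, 8}

Each tropical root is a break point of the lower envelope of the lines y = a_i + i · x (there are 4 lines, with slopes 0, 1, ..., 3). Only the lines that attain the minimum somewhere contribute to roots; other lines are dominated. Here the surviving (envelope) indices are i = 3, i = 2, i = 1, i = 0.
Intersections between consecutive envelope lines give the roots: for adjacent envelope indices i < j the intersection is x = (a_i − a_j) / (j − i). Reading off the sorted break points: {-7, 2, 8}.
Verification: at each break x_0, at least two indices attain the minimum of min_i(a_i + i · x_0).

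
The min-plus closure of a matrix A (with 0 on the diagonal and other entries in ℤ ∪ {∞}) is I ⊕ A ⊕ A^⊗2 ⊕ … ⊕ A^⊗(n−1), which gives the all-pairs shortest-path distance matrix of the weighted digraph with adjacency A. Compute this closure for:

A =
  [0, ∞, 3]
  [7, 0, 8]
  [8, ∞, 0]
Closure =
  [0, ∞, 3]
  [7, 0, 8]
  [8, ∞, 0]

This is the Floyd-Warshall all-pairs shortest-path computation. For each intermediate vertex k = 0, 1, …, 2, update dist[i][j] ← min(dist[i][j], dist[i][k] + dist[k][j]). The final matrix gives, for each (i, j), the minimum total weight of any directed path from i to j (possibly empty when i = j).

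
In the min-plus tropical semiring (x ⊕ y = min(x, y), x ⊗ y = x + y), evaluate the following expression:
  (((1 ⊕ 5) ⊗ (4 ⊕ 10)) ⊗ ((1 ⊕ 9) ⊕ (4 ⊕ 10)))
(((1 ⊕ 5) ⊗ (4 ⊕ 10)) ⊗ ((1 ⊕ 9) ⊕ (4 ⊕ 10))) = 6

Expand innermost to outermost. Recall ⊕ takes the minimum of its arguments and ⊗ takes their sum. Working out the expression (((1 ⊕ 5) ⊗ (4 ⊕ 10)) ⊗ ((1 ⊕ 9) ⊕ (4 ⊕ 10))) gives 6.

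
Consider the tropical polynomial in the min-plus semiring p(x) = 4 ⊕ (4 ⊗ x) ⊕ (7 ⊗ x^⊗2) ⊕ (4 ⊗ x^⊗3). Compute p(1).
p(1) = 4

A tropical monomial a ⊗ x^⊗i evaluates to a + i · x. Evaluating each term at x = 1:
  Term 0 contributes 4 + 0 · 1 = 4
  Term 1 contributes 4 + 1 · 1 = 5
  Term 2 contributes 7 + 2 · 1 = 9
  Term 3 contributes 4 + 3 · 1 = 7
p(1) = ⊕ of these = min[4, 5, 9, 7] = 4.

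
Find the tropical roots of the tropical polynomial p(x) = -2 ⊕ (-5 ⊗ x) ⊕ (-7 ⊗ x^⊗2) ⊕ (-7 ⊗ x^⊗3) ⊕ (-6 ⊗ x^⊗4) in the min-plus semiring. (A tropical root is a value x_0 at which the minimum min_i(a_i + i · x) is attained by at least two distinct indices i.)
Roots: {-1, 0, 2, 3}

Each tropical root is a break point of the lower envelope of the lines y = a_i + i · x (there are 5 lines, with slopes 0, 1, ..., 4). Only the lines that attain the minimum somewhere contribute to roots; other lines are dominated. Here the surviving (envelope) indices are i = 4, i = 3, i = 2, i = 1, i = 0.
Intersections between consecutive envelope lines give the roots: for adjacent envelope indices i < j the intersection is x = (a_i − a_j) / (j − i). Reading off the sorted break points: {-1, 0, 2, 3}.
Verification: at each break x_0, at least two indices attain the minimum of min_i(a_i + i · x_0).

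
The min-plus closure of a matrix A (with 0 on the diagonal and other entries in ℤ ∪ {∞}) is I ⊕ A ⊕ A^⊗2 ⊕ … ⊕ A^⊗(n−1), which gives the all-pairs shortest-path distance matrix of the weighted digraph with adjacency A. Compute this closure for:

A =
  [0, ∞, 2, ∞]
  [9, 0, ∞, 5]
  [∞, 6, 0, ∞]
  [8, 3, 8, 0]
Closure =
  [0, 8, 2, 13]
  [9, 0, 11, 5]
  [15, 6, 0, 11]
  [8, 3, 8, 0]

This is the Floyd-Warshall all-pairs shortest-path computation. For each intermediate vertex k = 0, 1, …, 3, update dist[i][j] ← min(dist[i][j], dist[i][k] + dist[k][j]). The final matrix gives, for each (i, j), the minimum total weight of any directed path from i to j (possibly empty when i = j).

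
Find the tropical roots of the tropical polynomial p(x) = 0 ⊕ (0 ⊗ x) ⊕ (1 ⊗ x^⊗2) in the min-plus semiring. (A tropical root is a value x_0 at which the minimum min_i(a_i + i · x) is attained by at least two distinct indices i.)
Roots: {-1, 0}

Each tropical root is a break point of the lower envelope of the lines y = a_i + i · x (there are 3 lines, with slopes 0, 1, ..., 2). Only the lines that attain the minimum somewhere contribute to roots; other lines are dominated. Here the surviving (envelope) indices are i = 2, i = 1, i = 0.
Intersections between consecutive envelope lines give the roots: for adjacent envelope indices i < j the intersection is x = (a_i − a_j) / (j − i). Reading off the sorted break points: {-1, 0}.
Verification: at each break x_0, at least two indices attain the minimum of min_i(a_i + i · x_0).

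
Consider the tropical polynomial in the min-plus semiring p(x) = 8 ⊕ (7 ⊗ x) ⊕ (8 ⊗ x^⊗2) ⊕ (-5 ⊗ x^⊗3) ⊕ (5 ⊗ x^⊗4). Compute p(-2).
p(-2) = -11

A tropical monomial a ⊗ x^⊗i evaluates to a + i · x. Evaluating each term at x = -2:
  Term 0 contributes 8 + 0 · -2 = 8
  Term 1 contributes 7 + 1 · -2 = 5
  Term 2 contributes 8 + 2 · -2 = 4
  Term 3 contributes -5 + 3 · -2 = -11
  Term 4 contributes 5 + 4 · -2 = -3
p(-2) = ⊕ of these = min[8, 5, 4, -11, -3] = -11.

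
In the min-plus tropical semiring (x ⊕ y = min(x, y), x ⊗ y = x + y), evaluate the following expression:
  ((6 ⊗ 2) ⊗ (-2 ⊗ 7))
((6 ⊗ 2) ⊗ (-2 ⊗ 7)) = 13

Expand innermost to outermost. Recall ⊕ takes the minimum of its arguments and ⊗ takes their sum. Working out the expression ((6 ⊗ 2) ⊗ (-2 ⊗ 7)) gives 13.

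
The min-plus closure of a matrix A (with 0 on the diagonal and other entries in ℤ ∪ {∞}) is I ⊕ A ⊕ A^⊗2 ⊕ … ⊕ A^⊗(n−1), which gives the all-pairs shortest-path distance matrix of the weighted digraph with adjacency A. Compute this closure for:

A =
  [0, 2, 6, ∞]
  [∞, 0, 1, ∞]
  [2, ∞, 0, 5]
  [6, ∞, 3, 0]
Closure =
  [0, 2, 3, 8]
  [3, 0, 1, 6]
  [2, 4, 0, 5]
  [5, 7, 3, 0]

This is the Floyd-Warshall all-pairs shortest-path computation. For each intermediate vertex k = 0, 1, …, 3, update dist[i][j] ← min(dist[i][j], dist[i][k] + dist[k][j]). The final matrix gives, for each (i, j), the minimum total weight of any directed path from i to j (possibly empty when i = j).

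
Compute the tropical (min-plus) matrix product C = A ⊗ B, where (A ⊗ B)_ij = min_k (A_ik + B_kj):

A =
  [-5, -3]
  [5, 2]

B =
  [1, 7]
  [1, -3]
A ⊗ B =
  [-4, -6]
  [3, -1]

Apply the min-plus product entry-by-entry:
  C[0][0] = min over k of (A[0][0] + B[0][0] = -5 + 1 = -4, A[0][1] + B[1][0] = -3 + 1 = -2) = -4 (attained at k = 0)
  C[0][1] = min over k of (A[0][0] + B[0][1] = -5 + 7 = 2, A[0][1] + B[1][1] = -3 + -3 = -6) = -6 (attained at k = 1)
  C[1][0] = min over k of (A[1][0] + B[0][0] = 5 + 1 = 6, A[1][1] + B[1][0] = 2 + 1 = 3) = 3 (attained at k = 1)
  C[1][1] = min over k of (A[1][0] + B[0][1] = 5 + 7 = 12, A[1][1] + B[1][1] = 2 + -3 = -1) = -1 (attained at k = 1)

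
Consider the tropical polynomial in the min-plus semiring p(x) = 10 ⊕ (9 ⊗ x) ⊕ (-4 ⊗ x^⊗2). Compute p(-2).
p(-2) = -8

A tropical monomial a ⊗ x^⊗i evaluates to a + i · x. Evaluating each term at x = -2:
  Term 0 contributes 10 + 0 · -2 = 10
  Term 1 contributes 9 + 1 · -2 = 7
  Term 2 contributes -4 + 2 · -2 = -8
p(-2) = ⊕ of these = min[10, 7, -8] = -8.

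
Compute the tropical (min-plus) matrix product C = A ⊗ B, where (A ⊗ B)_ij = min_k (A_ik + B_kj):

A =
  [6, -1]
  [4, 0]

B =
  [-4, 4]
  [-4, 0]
A ⊗ B =
  [-5, -1]
  [-4, 0]

Apply the min-plus product entry-by-entry:
  C[0][0] = min over k of (A[0][0] + B[0][0] = 6 + -4 = 2, A[0][1] + B[1][0] = -1 + -4 = -5) = -5 (attained at k = 1)
  C[0][1] = min over k of (A[0][0] + B[0][1] = 6 + 4 = 10, A[0][1] + B[1][1] = -1 + 0 = -1) = -1 (attained at k = 1)
  C[1][0] = min over k of (A[1][0] + B[0][0] = 4 + -4 = 0, A[1][1] + B[1][0] = 0 + -4 = -4) = -4 (attained at k = 1)
  C[1][1] = min over k of (A[1][0] + B[0][1] = 4 + 4 = 8, A[1][1] + B[1][1] = 0 + 0 = 0) = 0 (attained at k = 1)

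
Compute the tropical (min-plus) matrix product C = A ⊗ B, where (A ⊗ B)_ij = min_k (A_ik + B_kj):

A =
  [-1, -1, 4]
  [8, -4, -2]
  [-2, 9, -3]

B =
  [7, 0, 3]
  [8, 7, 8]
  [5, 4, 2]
A ⊗ B =
  [6, -1, 2]
  [3, 2, 0]
  [2, -2, -1]

Apply the min-plus product entry-by-entry:
  C[0][0] = min over k of (A[0][0] + B[0][0] = -1 + 7 = 6, A[0][1] + B[1][0] = -1 + 8 = 7, A[0][2] + B[2][0] = 4 + 5 = 9) = 6 (attained at k = 0)
  C[0][1] = min over k of (A[0][0] + B[0][1] = -1 + 0 = -1, A[0][1] + B[1][1] = -1 + 7 = 6, A[0][2] + B[2][1] = 4 + 4 = 8) = -1 (attained at k = 0)
  C[0][2] = min over k of (A[0][0] + B[0][2] = -1 + 3 = 2, A[0][1] + B[1][2] = -1 + 8 = 7, A[0][2] + B[2][2] = 4 + 2 = 6) = 2 (attained at k = 0)
  C[1][0] = min over k of (A[1][0] + B[0][0] = 8 + 7 = 15, A[1][1] + B[1][0] = -4 + 8 = 4, A[1][2] + B[2][0] = -2 + 5 = 3) = 3 (attained at k = 2)
  C[1][1] = min over k of (A[1][0] + B[0][1] = 8 + 0 = 8, A[1][1] + B[1][1] = -4 + 7 = 3, A[1][2] + B[2][1] = -2 + 4 = 2) = 2 (attained at k = 2)
  C[1][2] = min over k of (A[1][0] + B[0][2] = 8 + 3 = 11, A[1][1] + B[1][2] = -4 + 8 = 4, A[1][2] + B[2][2] = -2 + 2 = 0) = 0 (attained at k = 2)
  C[2][0] = min over k of (A[2][0] + B[0][0] = -2 + 7 = 5, A[2][1] + B[1][0] = 9 + 8 = 17, A[2][2] + B[2][0] = -3 + 5 = 2) = 2 (attained at k = 2)
  C[2][1] = min over k of (A[2][0] + B[0][1] = -2 + 0 = -2, A[2][1] + B[1][1] = 9 + 7 = 16, A[2][2] + B[2][1] = -3 + 4 = 1) = -2 (attained at k = 0)
  C[2][2] = min over k of (A[2][0] + B[0][2] = -2 + 3 = 1, A[2][1] + B[1][2] = 9 + 8 = 17, A[2][2] + B[2][2] = -3 + 2 = -1) = -1 (attained at k = 2)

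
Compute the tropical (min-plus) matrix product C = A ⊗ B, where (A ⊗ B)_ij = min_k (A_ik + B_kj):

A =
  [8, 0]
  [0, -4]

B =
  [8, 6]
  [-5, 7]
A ⊗ B =
  [-5, 7]
  [-9, 3]

Apply the min-plus product entry-by-entry:
  C[0][0] = min over k of (A[0][0] + B[0][0] = 8 + 8 = 16, A[0][1] + B[1][0] = 0 + -5 = -5) = -5 (attained at k = 1)
  C[0][1] = min over k of (A[0][0] + B[0][1] = 8 + 6 = 14, A[0][1] + B[1][1] = 0 + 7 = 7) = 7 (attained at k = 1)
  C[1][0] = min over k of (A[1][0] + B[0][0] = 0 + 8 = 8, A[1][1] + B[1][0] = -4 + -5 = -9) = -9 (attained at k = 1)
  C[1][1] = min over k of (A[1][0] + B[0][1] = 0 + 6 = 6, A[1][1] + B[1][1] = -4 + 7 = 3) = 3 (attained at k = 1)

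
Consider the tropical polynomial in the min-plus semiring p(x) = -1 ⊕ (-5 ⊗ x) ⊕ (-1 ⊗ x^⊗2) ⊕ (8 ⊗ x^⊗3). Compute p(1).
p(1) = -4

A tropical monomial a ⊗ x^⊗i evaluates to a + i · x. Evaluating each term at x = 1:
  Term 0 contributes -1 + 0 · 1 = -1
  Term 1 contributes -5 + 1 · 1 = -4
  Term 2 contributes -1 + 2 · 1 = 1
  Term 3 contributes 8 + 3 · 1 = 11
p(1) = ⊕ of these = min[-1, -4, 1, 11] = -4.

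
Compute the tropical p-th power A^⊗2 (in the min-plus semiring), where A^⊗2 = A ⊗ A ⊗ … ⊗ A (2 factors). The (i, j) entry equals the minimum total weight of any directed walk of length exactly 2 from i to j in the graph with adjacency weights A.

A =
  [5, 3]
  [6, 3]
A^⊗2 =
  [9, 6]
  [9, 6]

Each entry (A^⊗2)_ij equals the minimum over all length-2 walks i = v_0 → v_1 → … → v_2 = j of Σ_t A[v_t][v_{t+1}]. For example, for (i, j) = (0, 1) we minimise over 2 possible intermediate vertex sequences; the minimum is 6, attained along the walk 0 → 1 → 1.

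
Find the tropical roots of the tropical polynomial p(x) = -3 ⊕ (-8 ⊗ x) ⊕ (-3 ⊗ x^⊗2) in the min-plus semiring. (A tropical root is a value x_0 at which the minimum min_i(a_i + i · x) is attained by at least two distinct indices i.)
Roots: {-5, 5}

Each tropical root is a break point of the lower envelope of the lines y = a_i + i · x (there are 3 lines, with slopes 0, 1, ..., 2). Only the lines that attain the minimum somewhere contribute to roots; other lines are dominated. Here the surviving (envelope) indices are i = 2, i = 1, i = 0.
Intersections between consecutive envelope lines give the roots: for adjacent envelope indices i < j the intersection is x = (a_i − a_j) / (j − i). Reading off the sorted break points: {-5, 5}.
Verification: at each break x_0, at least two indices attain the minimum of min_i(a_i + i · x_0).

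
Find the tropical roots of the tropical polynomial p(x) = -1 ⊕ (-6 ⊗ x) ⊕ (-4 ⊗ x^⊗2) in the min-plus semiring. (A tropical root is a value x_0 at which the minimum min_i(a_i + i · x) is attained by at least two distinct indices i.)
Roots: {-2, 5}

Each tropical root is a break point of the lower envelope of the lines y = a_i + i · x (there are 3 lines, with slopes 0, 1, ..., 2). Only the lines that attain the minimum somewhere contribute to roots; other lines are dominated. Here the surviving (envelope) indices are i = 2, i = 1, i = 0.
Intersections between consecutive envelope lines give the roots: for adjacent envelope indices i < j the intersection is x = (a_i − a_j) / (j − i). Reading off the sorted break points: {-2, 5}.
Verification: at each break x_0, at least two indices attain the minimum of min_i(a_i + i · x_0).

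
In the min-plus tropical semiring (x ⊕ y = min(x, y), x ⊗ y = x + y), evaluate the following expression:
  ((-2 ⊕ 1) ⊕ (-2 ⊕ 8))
((-2 ⊕ 1) ⊕ (-2 ⊕ 8)) = -2

Expand innermost to outermost. Recall ⊕ takes the minimum of its arguments and ⊗ takes their sum. Working out the expression ((-2 ⊕ 1) ⊕ (-2 ⊕ 8)) gives -2.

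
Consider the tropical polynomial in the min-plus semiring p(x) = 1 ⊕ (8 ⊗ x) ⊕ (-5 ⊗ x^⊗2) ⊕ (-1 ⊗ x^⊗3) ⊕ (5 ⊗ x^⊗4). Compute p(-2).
p(-2) = -9

A tropical monomial a ⊗ x^⊗i evaluates to a + i · x. Evaluating each term at x = -2:
  Term 0 contributes 1 + 0 · -2 = 1
  Term 1 contributes 8 + 1 · -2 = 6
  Term 2 contributes -5 + 2 · -2 = -9
  Term 3 contributes -1 + 3 · -2 = -7
  Term 4 contributes 5 + 4 · -2 = -3
p(-2) = ⊕ of these = min[1, 6, -9, -7, -3] = -9.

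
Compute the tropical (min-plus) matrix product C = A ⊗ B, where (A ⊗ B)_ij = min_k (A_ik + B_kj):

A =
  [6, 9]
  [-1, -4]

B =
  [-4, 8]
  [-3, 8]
A ⊗ B =
  [2, 14]
  [-7, 4]

Apply the min-plus product entry-by-entry:
  C[0][0] = min over k of (A[0][0] + B[0][0] = 6 + -4 = 2, A[0][1] + B[1][0] = 9 + -3 = 6) = 2 (attained at k = 0)
  C[0][1] = min over k of (A[0][0] + B[0][1] = 6 + 8 = 14, A[0][1] + B[1][1] = 9 + 8 = 17) = 14 (attained at k = 0)
  C[1][0] = min over k of (A[1][0] + B[0][0] = -1 + -4 = -5, A[1][1] + B[1][0] = -4 + -3 = -7) = -7 (attained at k = 1)
  C[1][1] = min over k of (A[1][0] + B[0][1] = -1 + 8 = 7, A[1][1] + B[1][1] = -4 + 8 = 4) = 4 (attained at k = 1)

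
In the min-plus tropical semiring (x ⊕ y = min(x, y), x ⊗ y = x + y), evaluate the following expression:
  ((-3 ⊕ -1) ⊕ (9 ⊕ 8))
((-3 ⊕ -1) ⊕ (9 ⊕ 8)) = -3

Expand innermost to outermost. Recall ⊕ takes the minimum of its arguments and ⊗ takes their sum. Working out the expression ((-3 ⊕ -1) ⊕ (9 ⊕ 8)) gives -3.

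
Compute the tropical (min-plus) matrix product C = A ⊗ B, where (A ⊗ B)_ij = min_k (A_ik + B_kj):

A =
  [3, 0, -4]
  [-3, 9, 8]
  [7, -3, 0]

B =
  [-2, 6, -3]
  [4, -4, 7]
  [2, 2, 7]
A ⊗ B =
  [-2, -4, 0]
  [-5, 3, -6]
  [1, -7, 4]

Apply the min-plus product entry-by-entry:
  C[0][0] = min over k of (A[0][0] + B[0][0] = 3 + -2 = 1, A[0][1] + B[1][0] = 0 + 4 = 4, A[0][2] + B[2][0] = -4 + 2 = -2) = -2 (attained at k = 2)
  C[0][1] = min over k of (A[0][0] + B[0][1] = 3 + 6 = 9, A[0][1] + B[1][1] = 0 + -4 = -4, A[0][2] + B[2][1] = -4 + 2 = -2) = -4 (attained at k = 1)
  C[0][2] = min over k of (A[0][0] + B[0][2] = 3 + -3 = 0, A[0][1] + B[1][2] = 0 + 7 = 7, A[0][2] + B[2][2] = -4 + 7 = 3) = 0 (attained at k = 0)
  C[1][0] = min over k of (A[1][0] + B[0][0] = -3 + -2 = -5, A[1][1] + B[1][0] = 9 + 4 = 13, A[1][2] + B[2][0] = 8 + 2 = 10) = -5 (attained at k = 0)
  C[1][1] = min over k of (A[1][0] + B[0][1] = -3 + 6 = 3, A[1][1] + B[1][1] = 9 + -4 = 5, A[1][2] + B[2][1] = 8 + 2 = 10) = 3 (attained at k = 0)
  C[1][2] = min over k of (A[1][0] + B[0][2] = -3 + -3 = -6, A[1][1] + B[1][2] = 9 + 7 = 16, A[1][2] + B[2][2] = 8 + 7 = 15) = -6 (attained at k = 0)
  C[2][0] = min over k of (A[2][0] + B[0][0] = 7 + -2 = 5, A[2][1] + B[1][0] = -3 + 4 = 1, A[2][2] + B[2][0] = 0 + 2 = 2) = 1 (attained at k = 1)
  C[2][1] = min over k of (A[2][0] + B[0][1] = 7 + 6 = 13, A[2][1] + B[1][1] = -3 + -4 = -7, A[2][2] + B[2][1] = 0 + 2 = 2) = -7 (attained at k = 1)
  C[2][2] = min over k of (A[2][0] + B[0][2] = 7 + -3 = 4, A[2][1] + B[1][2] = -3 + 7 = 4, A[2][2] + B[2][2] = 0 + 7 = 7) = 4 (attained at k = 0)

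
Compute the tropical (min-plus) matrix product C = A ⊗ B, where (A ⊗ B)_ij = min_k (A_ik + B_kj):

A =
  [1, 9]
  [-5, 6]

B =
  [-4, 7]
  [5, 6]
A ⊗ B =
  [-3, 8]
  [-9, 2]

Apply the min-plus product entry-by-entry:
  C[0][0] = min over k of (A[0][0] + B[0][0] = 1 + -4 = -3, A[0][1] + B[1][0] = 9 + 5 = 14) = -3 (attained at k = 0)
  C[0][1] = min over k of (A[0][0] + B[0][1] = 1 + 7 = 8, A[0][1] + B[1][1] = 9 + 6 = 15) = 8 (attained at k = 0)
  C[1][0] = min over k of (A[1][0] + B[0][0] = -5 + -4 = -9, A[1][1] + B[1][0] = 6 + 5 = 11) = -9 (attained at k = 0)
  C[1][1] = min over k of (A[1][0] + B[0][1] = -5 + 7 = 2, A[1][1] + B[1][1] = 6 + 6 = 12) = 2 (attained at k = 0)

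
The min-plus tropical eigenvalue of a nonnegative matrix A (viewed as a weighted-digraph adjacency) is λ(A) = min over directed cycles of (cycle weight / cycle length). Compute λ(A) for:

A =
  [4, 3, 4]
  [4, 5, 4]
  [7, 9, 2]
λ(A) = 2

Enumerate directed cycles and compute their means (weight / length). Sample:
  cycle 0 → 0: weight = 4, length = 1, mean = 4/1 ≈ 4.000
  cycle 1 → 1: weight = 5, length = 1, mean = 5/1 ≈ 5.000
  cycle 2 → 2: weight = 2, length = 1, mean = 2/1 ≈ 2.000
  cycle 0 → 1 → 0: weight = 7, length = 2, mean = 7/2 ≈ 3.500
  cycle 0 → 2 → 0: weight = 11, length = 2, mean = 11/2 ≈ 5.500
  cycle 1 → 0 → 1: weight = 7, length = 2, mean = 7/2 ≈ 3.500
Minimum mean = 2.000, attained e.g. along the cycle 2 → 2 with weight 2 and length 1. So λ(A) = 2/1 = 2.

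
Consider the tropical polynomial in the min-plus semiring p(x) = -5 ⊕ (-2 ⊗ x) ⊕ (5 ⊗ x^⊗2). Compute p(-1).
p(-1) = -5

A tropical monomial a ⊗ x^⊗i evaluates to a + i · x. Evaluating each term at x = -1:
  Term 0 contributes -5 + 0 · -1 = -5
  Term 1 contributes -2 + 1 · -1 = -3
  Term 2 contributes 5 + 2 · -1 = 3
p(-1) = ⊕ of these = min[-5, -3, 3] = -5.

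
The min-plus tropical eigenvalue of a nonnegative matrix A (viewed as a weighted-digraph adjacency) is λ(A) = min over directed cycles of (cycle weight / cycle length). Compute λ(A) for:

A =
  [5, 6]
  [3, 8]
λ(A) = 9/2

Enumerate directed cycles and compute their means (weight / length). Sample:
  cycle 0 → 0: weight = 5, length = 1, mean = 5/1 ≈ 5.000
  cycle 1 → 1: weight = 8, length = 1, mean = 8/1 ≈ 8.000
  cycle 0 → 1 → 0: weight = 9, length = 2, mean = 9/2 ≈ 4.500
  cycle 1 → 0 → 1: weight = 9, length = 2, mean = 9/2 ≈ 4.500
Minimum mean = 4.500, attained e.g. along the cycle 0 → 1 → 0 with weight 9 and length 2. So λ(A) = 9/2 = 9/2.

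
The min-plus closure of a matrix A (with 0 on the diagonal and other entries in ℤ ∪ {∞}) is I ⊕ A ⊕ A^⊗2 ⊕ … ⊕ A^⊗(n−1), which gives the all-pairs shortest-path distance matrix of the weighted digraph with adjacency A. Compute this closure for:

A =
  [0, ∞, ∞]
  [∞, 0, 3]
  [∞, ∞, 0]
Closure =
  [0, ∞, ∞]
  [∞, 0, 3]
  [∞, ∞, 0]

This is the Floyd-Warshall all-pairs shortest-path computation. For each intermediate vertex k = 0, 1, …, 2, update dist[i][j] ← min(dist[i][j], dist[i][k] + dist[k][j]). The final matrix gives, for each (i, j), the minimum total weight of any directed path from i to j (possibly empty when i = j).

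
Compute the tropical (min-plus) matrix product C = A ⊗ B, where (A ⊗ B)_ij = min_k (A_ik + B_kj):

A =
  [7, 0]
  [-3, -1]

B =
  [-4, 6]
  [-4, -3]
A ⊗ B =
  [-4, -3]
  [-7, -4]

Apply the min-plus product entry-by-entry:
  C[0][0] = min over k of (A[0][0] + B[0][0] = 7 + -4 = 3, A[0][1] + B[1][0] = 0 + -4 = -4) = -4 (attained at k = 1)
  C[0][1] = min over k of (A[0][0] + B[0][1] = 7 + 6 = 13, A[0][1] + B[1][1] = 0 + -3 = -3) = -3 (attained at k = 1)
  C[1][0] = min over k of (A[1][0] + B[0][0] = -3 + -4 = -7, A[1][1] + B[1][0] = -1 + -4 = -5) = -7 (attained at k = 0)
  C[1][1] = min over k of (A[1][0] + B[0][1] = -3 + 6 = 3, A[1][1] + B[1][1] = -1 + -3 = -4) = -4 (attained at k = 1)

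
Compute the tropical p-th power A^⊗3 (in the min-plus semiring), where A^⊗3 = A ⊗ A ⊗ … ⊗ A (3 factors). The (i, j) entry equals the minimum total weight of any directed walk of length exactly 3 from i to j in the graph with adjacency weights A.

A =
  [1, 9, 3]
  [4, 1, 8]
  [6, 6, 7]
A^⊗3 =
  [3, 10, 5]
  [6, 3, 8]
  [8, 8, 10]

Each entry (A^⊗3)_ij equals the minimum over all length-3 walks i = v_0 → v_1 → … → v_3 = j of Σ_t A[v_t][v_{t+1}]. For example, for (i, j) = (0, 2) we minimise over 9 possible intermediate vertex sequences; the minimum is 5, attained along the walk 0 → 0 → 0 → 2.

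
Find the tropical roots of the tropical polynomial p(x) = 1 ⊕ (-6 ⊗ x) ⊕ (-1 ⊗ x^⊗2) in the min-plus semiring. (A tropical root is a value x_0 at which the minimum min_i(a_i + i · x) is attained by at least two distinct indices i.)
Roots: {-5, 7}

Each tropical root is a break point of the lower envelope of the lines y = a_i + i · x (there are 3 lines, with slopes 0, 1, ..., 2). Only the lines that attain the minimum somewhere contribute to roots; other lines are dominated. Here the surviving (envelope) indices are i = 2, i = 1, i = 0.
Intersections between consecutive envelope lines give the roots: for adjacent envelope indices i < j the intersection is x = (a_i − a_j) / (j − i). Reading off the sorted break points: {-5, 7}.
Verification: at each break x_0, at least two indices attain the minimum of min_i(a_i + i · x_0).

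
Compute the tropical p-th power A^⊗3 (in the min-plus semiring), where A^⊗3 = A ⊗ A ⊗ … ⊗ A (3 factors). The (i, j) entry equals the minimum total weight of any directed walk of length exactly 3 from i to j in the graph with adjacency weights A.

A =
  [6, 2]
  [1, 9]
A^⊗3 =
  [9, 5]
  [4, 9]

Each entry (A^⊗3)_ij equals the minimum over all length-3 walks i = v_0 → v_1 → … → v_3 = j of Σ_t A[v_t][v_{t+1}]. For example, for (i, j) = (0, 1) we minimise over 4 possible intermediate vertex sequences; the minimum is 5, attained along the walk 0 → 1 → 0 → 1.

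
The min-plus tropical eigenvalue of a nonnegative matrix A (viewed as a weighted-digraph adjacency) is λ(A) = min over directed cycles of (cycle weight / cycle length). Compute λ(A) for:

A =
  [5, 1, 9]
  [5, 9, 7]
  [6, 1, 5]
λ(A) = 3

Enumerate directed cycles and compute their means (weight / length). Sample:
  cycle 0 → 0: weight = 5, length = 1, mean = 5/1 ≈ 5.000
  cycle 1 → 1: weight = 9, length = 1, mean = 9/1 ≈ 9.000
  cycle 2 → 2: weight = 5, length = 1, mean = 5/1 ≈ 5.000
  cycle 0 → 1 → 0: weight = 6, length = 2, mean = 6/2 ≈ 3.000
  cycle 0 → 2 → 0: weight = 15, length = 2, mean = 15/2 ≈ 7.500
  cycle 1 → 0 → 1: weight = 6, length = 2, mean = 6/2 ≈ 3.000
Minimum mean = 3.000, attained e.g. along the cycle 0 → 1 → 0 with weight 6 and length 2. So λ(A) = 6/2 = 3.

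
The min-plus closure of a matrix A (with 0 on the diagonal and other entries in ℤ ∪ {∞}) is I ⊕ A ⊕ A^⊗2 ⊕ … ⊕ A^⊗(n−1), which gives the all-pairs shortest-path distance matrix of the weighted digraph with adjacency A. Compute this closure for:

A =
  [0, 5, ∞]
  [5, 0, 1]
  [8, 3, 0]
Closure =
  [0, 5, 6]
  [5, 0, 1]
  [8, 3, 0]

This is the Floyd-Warshall all-pairs shortest-path computation. For each intermediate vertex k = 0, 1, …, 2, update dist[i][j] ← min(dist[i][j], dist[i][k] + dist[k][j]). The final matrix gives, for each (i, j), the minimum total weight of any directed path from i to j (possibly empty when i = j).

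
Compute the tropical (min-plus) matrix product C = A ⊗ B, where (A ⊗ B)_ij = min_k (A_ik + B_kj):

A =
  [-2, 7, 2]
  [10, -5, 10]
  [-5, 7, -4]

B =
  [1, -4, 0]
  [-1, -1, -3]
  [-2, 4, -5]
A ⊗ B =
  [-1, -6, -3]
  [-6, -6, -8]
  [-6, -9, -9]

Apply the min-plus product entry-by-entry:
  C[0][0] = min over k of (A[0][0] + B[0][0] = -2 + 1 = -1, A[0][1] + B[1][0] = 7 + -1 = 6, A[0][2] + B[2][0] = 2 + -2 = 0) = -1 (attained at k = 0)
  C[0][1] = min over k of (A[0][0] + B[0][1] = -2 + -4 = -6, A[0][1] + B[1][1] = 7 + -1 = 6, A[0][2] + B[2][1] = 2 + 4 = 6) = -6 (attained at k = 0)
  C[0][2] = min over k of (A[0][0] + B[0][2] = -2 + 0 = -2, A[0][1] + B[1][2] = 7 + -3 = 4, A[0][2] + B[2][2] = 2 + -5 = -3) = -3 (attained at k = 2)
  C[1][0] = min over k of (A[1][0] + B[0][0] = 10 + 1 = 11, A[1][1] + B[1][0] = -5 + -1 = -6, A[1][2] + B[2][0] = 10 + -2 = 8) = -6 (attained at k = 1)
  C[1][1] = min over k of (A[1][0] + B[0][1] = 10 + -4 = 6, A[1][1] + B[1][1] = -5 + -1 = -6, A[1][2] + B[2][1] = 10 + 4 = 14) = -6 (attained at k = 1)
  C[1][2] = min over k of (A[1][0] + B[0][2] = 10 + 0 = 10, A[1][1] + B[1][2] = -5 + -3 = -8, A[1][2] + B[2][2] = 10 + -5 = 5) = -8 (attained at k = 1)
  C[2][0] = min over k of (A[2][0] + B[0][0] = -5 + 1 = -4, A[2][1] + B[1][0] = 7 + -1 = 6, A[2][2] + B[2][0] = -4 + -2 = -6) = -6 (attained at k = 2)
  C[2][1] = min over k of (A[2][0] + B[0][1] = -5 + -4 = -9, A[2][1] + B[1][1] = 7 + -1 = 6, A[2][2] + B[2][1] = -4 + 4 = 0) = -9 (attained at k = 0)
  C[2][2] = min over k of (A[2][0] + B[0][2] = -5 + 0 = -5, A[2][1] + B[1][2] = 7 + -3 = 4, A[2][2] + B[2][2] = -4 + -5 = -9) = -9 (attained at k = 2)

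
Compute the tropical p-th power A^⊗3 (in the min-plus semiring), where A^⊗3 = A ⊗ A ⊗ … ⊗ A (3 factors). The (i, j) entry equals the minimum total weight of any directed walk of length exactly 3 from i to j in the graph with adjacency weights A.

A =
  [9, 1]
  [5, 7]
A^⊗3 =
  [13, 7]
  [11, 13]

Each entry (A^⊗3)_ij equals the minimum over all length-3 walks i = v_0 → v_1 → … → v_3 = j of Σ_t A[v_t][v_{t+1}]. For example, for (i, j) = (0, 1) we minimise over 4 possible intermediate vertex sequences; the minimum is 7, attained along the walk 0 → 1 → 0 → 1.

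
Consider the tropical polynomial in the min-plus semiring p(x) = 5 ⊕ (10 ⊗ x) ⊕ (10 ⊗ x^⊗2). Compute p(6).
p(6) = 5

A tropical monomial a ⊗ x^⊗i evaluates to a + i · x. Evaluating each term at x = 6:
  Term 0 contributes 5 + 0 · 6 = 5
  Term 1 contributes 10 + 1 · 6 = 16
  Term 2 contributes 10 + 2 · 6 = 22
p(6) = ⊕ of these = min[5, 16, 22] = 5.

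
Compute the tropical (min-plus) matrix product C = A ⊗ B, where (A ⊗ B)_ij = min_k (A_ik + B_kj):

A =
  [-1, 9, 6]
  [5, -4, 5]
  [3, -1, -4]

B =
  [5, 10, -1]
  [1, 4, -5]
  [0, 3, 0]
A ⊗ B =
  [4, 9, -2]
  [-3, 0, -9]
  [-4, -1, -6]

Apply the min-plus product entry-by-entry:
  C[0][0] = min over k of (A[0][0] + B[0][0] = -1 + 5 = 4, A[0][1] + B[1][0] = 9 + 1 = 10, A[0][2] + B[2][0] = 6 + 0 = 6) = 4 (attained at k = 0)
  C[0][1] = min over k of (A[0][0] + B[0][1] = -1 + 10 = 9, A[0][1] + B[1][1] = 9 + 4 = 13, A[0][2] + B[2][1] = 6 + 3 = 9) = 9 (attained at k = 0)
  C[0][2] = min over k of (A[0][0] + B[0][2] = -1 + -1 = -2, A[0][1] + B[1][2] = 9 + -5 = 4, A[0][2] + B[2][2] = 6 + 0 = 6) = -2 (attained at k = 0)
  C[1][0] = min over k of (A[1][0] + B[0][0] = 5 + 5 = 10, A[1][1] + B[1][0] = -4 + 1 = -3, A[1][2] + B[2][0] = 5 + 0 = 5) = -3 (attained at k = 1)
  C[1][1] = min over k of (A[1][0] + B[0][1] = 5 + 10 = 15, A[1][1] + B[1][1] = -4 + 4 = 0, A[1][2] + B[2][1] = 5 + 3 = 8) = 0 (attained at k = 1)
  C[1][2] = min over k of (A[1][0] + B[0][2] = 5 + -1 = 4, A[1][1] + B[1][2] = -4 + -5 = -9, A[1][2] + B[2][2] = 5 + 0 = 5) = -9 (attained at k = 1)
  C[2][0] = min over k of (A[2][0] + B[0][0] = 3 + 5 = 8, A[2][1] + B[1][0] = -1 + 1 = 0, A[2][2] + B[2][0] = -4 + 0 = -4) = -4 (attained at k = 2)
  C[2][1] = min over k of (A[2][0] + B[0][1] = 3 + 10 = 13, A[2][1] + B[1][1] = -1 + 4 = 3, A[2][2] + B[2][1] = -4 + 3 = -1) = -1 (attained at k = 2)
  C[2][2] = min over k of (A[2][0] + B[0][2] = 3 + -1 = 2, A[2][1] + B[1][2] = -1 + -5 = -6, A[2][2] + B[2][2] = -4 + 0 = -4) = -6 (attained at k = 1)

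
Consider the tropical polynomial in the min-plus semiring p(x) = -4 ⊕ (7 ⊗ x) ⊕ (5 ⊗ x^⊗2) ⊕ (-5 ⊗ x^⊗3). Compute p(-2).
p(-2) = -11

A tropical monomial a ⊗ x^⊗i evaluates to a + i · x. Evaluating each term at x = -2:
  Term 0 contributes -4 + 0 · -2 = -4
  Term 1 contributes 7 + 1 · -2 = 5
  Term 2 contributes 5 + 2 · -2 = 1
  Term 3 contributes -5 + 3 · -2 = -11
p(-2) = ⊕ of these = min[-4, 5, 1, -11] = -11.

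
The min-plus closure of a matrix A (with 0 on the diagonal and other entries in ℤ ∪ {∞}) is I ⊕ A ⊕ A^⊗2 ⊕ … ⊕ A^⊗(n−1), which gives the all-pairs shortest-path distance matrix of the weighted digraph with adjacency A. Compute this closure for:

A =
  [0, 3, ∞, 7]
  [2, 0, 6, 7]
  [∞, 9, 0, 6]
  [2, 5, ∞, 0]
Closure =
  [0, 3, 9, 7]
  [2, 0, 6, 7]
  [8, 9, 0, 6]
  [2, 5, 11, 0]

This is the Floyd-Warshall all-pairs shortest-path computation. For each intermediate vertex k = 0, 1, …, 3, update dist[i][j] ← min(dist[i][j], dist[i][k] + dist[k][j]). The final matrix gives, for each (i, j), the minimum total weight of any directed path from i to j (possibly empty when i = j).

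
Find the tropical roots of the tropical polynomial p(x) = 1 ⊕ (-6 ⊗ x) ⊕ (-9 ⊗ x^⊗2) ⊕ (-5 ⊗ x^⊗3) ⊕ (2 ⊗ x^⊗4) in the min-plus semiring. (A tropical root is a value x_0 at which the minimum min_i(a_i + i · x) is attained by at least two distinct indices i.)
Roots: {-7, -4, 3, 7}

Each tropical root is a break point of the lower envelope of the lines y = a_i + i · x (there are 5 lines, with slopes 0, 1, ..., 4). Only the lines that attain the minimum somewhere contribute to roots; other lines are dominated. Here the surviving (envelope) indices are i = 4, i = 3, i = 2, i = 1, i = 0.
Intersections between consecutive envelope lines give the roots: for adjacent envelope indices i < j the intersection is x = (a_i − a_j) / (j − i). Reading off the sorted break points: {-7, -4, 3, 7}.
Verification: at each break x_0, at least two indices attain the minimum of min_i(a_i + i · x_0).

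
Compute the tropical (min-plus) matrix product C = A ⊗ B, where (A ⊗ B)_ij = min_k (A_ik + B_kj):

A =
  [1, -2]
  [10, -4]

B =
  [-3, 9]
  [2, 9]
A ⊗ B =
  [-2, 7]
  [-2, 5]

Apply the min-plus product entry-by-entry:
  C[0][0] = min over k of (A[0][0] + B[0][0] = 1 + -3 = -2, A[0][1] + B[1][0] = -2 + 2 = 0) = -2 (attained at k = 0)
  C[0][1] = min over k of (A[0][0] + B[0][1] = 1 + 9 = 10, A[0][1] + B[1][1] = -2 + 9 = 7) = 7 (attained at k = 1)
  C[1][0] = min over k of (A[1][0] + B[0][0] = 10 + -3 = 7, A[1][1] + B[1][0] = -4 + 2 = -2) = -2 (attained at k = 1)
  C[1][1] = min over k of (A[1][0] + B[0][1] = 10 + 9 = 19, A[1][1] + B[1][1] = -4 + 9 = 5) = 5 (attained at k = 1)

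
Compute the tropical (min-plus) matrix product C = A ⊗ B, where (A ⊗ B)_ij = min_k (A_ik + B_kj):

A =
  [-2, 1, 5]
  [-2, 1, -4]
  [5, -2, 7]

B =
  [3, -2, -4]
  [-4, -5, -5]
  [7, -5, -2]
A ⊗ B =
  [-3, -4, -6]
  [-3, -9, -6]
  [-6, -7, -7]

Apply the min-plus product entry-by-entry:
  C[0][0] = min over k of (A[0][0] + B[0][0] = -2 + 3 = 1, A[0][1] + B[1][0] = 1 + -4 = -3, A[0][2] + B[2][0] = 5 + 7 = 12) = -3 (attained at k = 1)
  C[0][1] = min over k of (A[0][0] + B[0][1] = -2 + -2 = -4, A[0][1] + B[1][1] = 1 + -5 = -4, A[0][2] + B[2][1] = 5 + -5 = 0) = -4 (attained at k = 0)
  C[0][2] = min over k of (A[0][0] + B[0][2] = -2 + -4 = -6, A[0][1] + B[1][2] = 1 + -5 = -4, A[0][2] + B[2][2] = 5 + -2 = 3) = -6 (attained at k = 0)
  C[1][0] = min over k of (A[1][0] + B[0][0] = -2 + 3 = 1, A[1][1] + B[1][0] = 1 + -4 = -3, A[1][2] + B[2][0] = -4 + 7 = 3) = -3 (attained at k = 1)
  C[1][1] = min over k of (A[1][0] + B[0][1] = -2 + -2 = -4, A[1][1] + B[1][1] = 1 + -5 = -4, A[1][2] + B[2][1] = -4 + -5 = -9) = -9 (attained at k = 2)
  C[1][2] = min over k of (A[1][0] + B[0][2] = -2 + -4 = -6, A[1][1] + B[1][2] = 1 + -5 = -4, A[1][2] + B[2][2] = -4 + -2 = -6) = -6 (attained at k = 0)
  C[2][0] = min over k of (A[2][0] + B[0][0] = 5 + 3 = 8, A[2][1] + B[1][0] = -2 + -4 = -6, A[2][2] + B[2][0] = 7 + 7 = 14) = -6 (attained at k = 1)
  C[2][1] = min over k of (A[2][0] + B[0][1] = 5 + -2 = 3, A[2][1] + B[1][1] = -2 + -5 = -7, A[2][2] + B[2][1] = 7 + -5 = 2) = -7 (attained at k = 1)
  C[2][2] = min over k of (A[2][0] + B[0][2] = 5 + -4 = 1, A[2][1] + B[1][2] = -2 + -5 = -7, A[2][2] + B[2][2] = 7 + -2 = 5) = -7 (attained at k = 1)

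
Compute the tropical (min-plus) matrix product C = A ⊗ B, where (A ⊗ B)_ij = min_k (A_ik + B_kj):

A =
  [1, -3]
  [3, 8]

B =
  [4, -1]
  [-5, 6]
A ⊗ B =
  [-8, 0]
  [3, 2]

Apply the min-plus product entry-by-entry:
  C[0][0] = min over k of (A[0][0] + B[0][0] = 1 + 4 = 5, A[0][1] + B[1][0] = -3 + -5 = -8) = -8 (attained at k = 1)
  C[0][1] = min over k of (A[0][0] + B[0][1] = 1 + -1 = 0, A[0][1] + B[1][1] = -3 + 6 = 3) = 0 (attained at k = 0)
  C[1][0] = min over k of (A[1][0] + B[0][0] = 3 + 4 = 7, A[1][1] + B[1][0] = 8 + -5 = 3) = 3 (attained at k = 1)
  C[1][1] = min over k of (A[1][0] + B[0][1] = 3 + -1 = 2, A[1][1] + B[1][1] = 8 + 6 = 14) = 2 (attained at k = 0)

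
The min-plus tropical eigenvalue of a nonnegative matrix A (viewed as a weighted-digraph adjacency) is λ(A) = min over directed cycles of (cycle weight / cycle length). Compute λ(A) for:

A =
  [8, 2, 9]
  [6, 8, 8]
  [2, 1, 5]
λ(A) = 4

Enumerate directed cycles and compute their means (weight / length). Sample:
  cycle 0 → 0: weight = 8, length = 1, mean = 8/1 ≈ 8.000
  cycle 1 → 1: weight = 8, length = 1, mean = 8/1 ≈ 8.000
  cycle 2 → 2: weight = 5, length = 1, mean = 5/1 ≈ 5.000
  cycle 0 → 1 → 0: weight = 8, length = 2, mean = 8/2 ≈ 4.000
  cycle 0 → 2 → 0: weight = 11, length = 2, mean = 11/2 ≈ 5.500
  cycle 1 → 0 → 1: weight = 8, length = 2, mean = 8/2 ≈ 4.000
Minimum mean = 4.000, attained e.g. along the cycle 0 → 1 → 0 with weight 8 and length 2. So λ(A) = 8/2 = 4.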